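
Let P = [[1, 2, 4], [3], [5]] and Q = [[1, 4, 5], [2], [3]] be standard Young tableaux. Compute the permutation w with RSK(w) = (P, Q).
5 3 1 2 4

Reverse the RSK construction: for i from n down to 1, find the cell of Q containing i, remove the entry at that cell from P, and reverse-bump it up through P; the value ejected from row 1 is w(i).

Step i=5: Q has 5 at row 1, column 3; remove that cell from P, ejecting 4. So w(5) = 4. P is now [[1, 2], [3], [5]].
Step i=4: Q has 4 at row 1, column 2; remove that cell from P, ejecting 2. So w(4) = 2. P is now [[1], [3], [5]].
Step i=3: Q has 3 at row 3, column 1; remove 5 from row 3 of P and reverse-bump: 5 enters row 2 and ejects 3; 3 enters row 1 and ejects 1. So w(3) = 1. P is now [[3], [5]].
Step i=2: Q has 2 at row 2, column 1; remove 5 from row 2 of P and reverse-bump: 5 enters row 1 and ejects 3. So w(2) = 3. P is now [[5]].
Step i=1: Q has 1 at row 1, column 1; remove that cell from P, ejecting 5. So w(1) = 5. P is now [].

So w = 5 3 1 2 4.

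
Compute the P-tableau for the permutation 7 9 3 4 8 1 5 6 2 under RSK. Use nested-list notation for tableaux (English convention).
Insert 7: appended to row 1. P = [[7]].
Insert 9: appended to row 1. P = [[7, 9]].
Insert 3: 3 bumps 7 from row 1; 7 starts row 2. P = [[3, 9], [7]].
Insert 4: 4 bumps 9 from row 1; 9 appends to row 2. P = [[3, 4], [7, 9]].
Insert 8: appended to row 1. P = [[3, 4, 8], [7, 9]].
Insert 1: 1 bumps 3 from row 1; 3 bumps 7 from row 2; 7 starts row 3. P = [[1, 4, 8], [3, 9], [7]].
Insert 5: 5 bumps 8 from row 1; 8 bumps 9 from row 2; 9 appends to row 3. P = [[1, 4, 5], [3, 8], [7, 9]].
Insert 6: appended to row 1. P = [[1, 4, 5, 6], [3, 8], [7, 9]].
Insert 2: 2 bumps 4 from row 1; 4 bumps 8 from row 2; 8 bumps 9 from row 3; 9 starts row 4. P = [[1, 2, 5, 6], [3, 4], [7, 8], [9]].

So P = [[1, 2, 5, 6], [3, 4], [7, 8], [9]].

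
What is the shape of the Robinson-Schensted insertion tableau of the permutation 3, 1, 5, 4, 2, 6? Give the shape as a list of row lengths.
RSK row insertion gives P = [[1, 2, 6], [3, 4], [5]], which has shape [3, 2, 1].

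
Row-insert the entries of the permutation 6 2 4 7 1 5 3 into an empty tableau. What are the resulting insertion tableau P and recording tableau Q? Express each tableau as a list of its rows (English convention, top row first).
P = [[1, 3, 5], [2, 4], [6, 7]], Q = [[1, 3, 4], [2, 6], [5, 7]]

Insert each entry of the permutation into P by Schensted row insertion, recording in Q the position of each new cell.

After inserting 6: P = [[6]].
After inserting 2: P = [[2], [6]].
After inserting 4: P = [[2, 4], [6]].
After inserting 7: P = [[2, 4, 7], [6]].
After inserting 1: P = [[1, 4, 7], [2], [6]].
After inserting 5: P = [[1, 4, 5], [2, 7], [6]].
After inserting 3: P = [[1, 3, 5], [2, 4], [6, 7]].

So P = [[1, 3, 5], [2, 4], [6, 7]], Q = [[1, 3, 4], [2, 6], [5, 7]].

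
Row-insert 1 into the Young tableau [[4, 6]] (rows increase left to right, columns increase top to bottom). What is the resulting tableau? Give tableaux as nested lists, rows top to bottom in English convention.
In row 1, 1 replaces 4 (the leftmost entry greater than 1); 4 is bumped to row 2. 4 starts a new row 2. The new tableau is [[1, 6], [4]].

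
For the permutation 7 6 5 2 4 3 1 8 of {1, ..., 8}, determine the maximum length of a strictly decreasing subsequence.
6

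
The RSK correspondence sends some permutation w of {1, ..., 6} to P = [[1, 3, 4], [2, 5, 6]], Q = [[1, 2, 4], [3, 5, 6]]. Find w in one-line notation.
2 5 1 6 3 4

Reverse the RSK construction: for i from n down to 1, find the cell of Q containing i, remove the entry at that cell from P, and reverse-bump it up through P; the value ejected from row 1 is w(i).

Step i=6: Q has 6 at row 2, column 3; remove 6 from row 2 of P and reverse-bump: 6 enters row 1 and ejects 4. So w(6) = 4. P is now [[1, 3, 6], [2, 5]].
Step i=5: Q has 5 at row 2, column 2; remove 5 from row 2 of P and reverse-bump: 5 enters row 1 and ejects 3. So w(5) = 3. P is now [[1, 5, 6], [2]].
Step i=4: Q has 4 at row 1, column 3; remove that cell from P, ejecting 6. So w(4) = 6. P is now [[1, 5], [2]].
Step i=3: Q has 3 at row 2, column 1; remove 2 from row 2 of P and reverse-bump: 2 enters row 1 and ejects 1. So w(3) = 1. P is now [[2, 5]].
Step i=2: Q has 2 at row 1, column 2; remove that cell from P, ejecting 5. So w(2) = 5. P is now [[2]].
Step i=1: Q has 1 at row 1, column 1; remove that cell from P, ejecting 2. So w(1) = 2. P is now [].

So w = 2 5 1 6 3 4.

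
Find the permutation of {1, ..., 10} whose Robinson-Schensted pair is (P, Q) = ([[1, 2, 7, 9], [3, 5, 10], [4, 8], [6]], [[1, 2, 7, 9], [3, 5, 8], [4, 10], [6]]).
6 8 4 3 5 1 10 7 9 2

Reverse the RSK construction: for i from n down to 1, find the cell of Q containing i, remove the entry at that cell from P, and reverse-bump it up through P; the value ejected from row 1 is w(i).

Step i=10: Q has 10 at row 3, column 2; remove 8 from row 3 of P and reverse-bump: 8 enters row 2 and ejects 5; 5 enters row 1 and ejects 2. So w(10) = 2. P is now [[1, 5, 7, 9], [3, 8, 10], [4], [6]].
Step i=9: Q has 9 at row 1, column 4; remove that cell from P, ejecting 9. So w(9) = 9. P is now [[1, 5, 7], [3, 8, 10], [4], [6]].
Step i=8: Q has 8 at row 2, column 3; remove 10 from row 2 of P and reverse-bump: 10 enters row 1 and ejects 7. So w(8) = 7. P is now [[1, 5, 10], [3, 8], [4], [6]].
Step i=7: Q has 7 at row 1, column 3; remove that cell from P, ejecting 10. So w(7) = 10. P is now [[1, 5], [3, 8], [4], [6]].
Step i=6: Q has 6 at row 4, column 1; remove 6 from row 4 of P and reverse-bump: 6 enters row 3 and ejects 4; 4 enters row 2 and ejects 3; 3 enters row 1 and ejects 1. So w(6) = 1. P is now [[3, 5], [4, 8], [6]].
Step i=5: Q has 5 at row 2, column 2; remove 8 from row 2 of P and reverse-bump: 8 enters row 1 and ejects 5. So w(5) = 5. P is now [[3, 8], [4], [6]].
Step i=4: Q has 4 at row 3, column 1; remove 6 from row 3 of P and reverse-bump: 6 enters row 2 and ejects 4; 4 enters row 1 and ejects 3. So w(4) = 3. P is now [[4, 8], [6]].
Step i=3: Q has 3 at row 2, column 1; remove 6 from row 2 of P and reverse-bump: 6 enters row 1 and ejects 4. So w(3) = 4. P is now [[6, 8]].
Step i=2: Q has 2 at row 1, column 2; remove that cell from P, ejecting 8. So w(2) = 8. P is now [[6]].
Step i=1: Q has 1 at row 1, column 1; remove that cell from P, ejecting 6. So w(1) = 6. P is now [].

So w = 6 8 4 3 5 1 10 7 9 2.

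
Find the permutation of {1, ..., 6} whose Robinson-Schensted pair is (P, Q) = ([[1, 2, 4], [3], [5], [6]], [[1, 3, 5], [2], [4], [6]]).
Reverse the RSK construction: for i from n down to 1, find the cell of Q containing i, remove the entry at that cell from P, and reverse-bump it up through P; the value ejected from row 1 is w(i).

Step i=6: Q has 6 at row 4, column 1; remove 6 from row 4 of P and reverse-bump: 6 enters row 3 and ejects 5; 5 enters row 2 and ejects 3; 3 enters row 1 and ejects 2. So w(6) = 2. P is now [[1, 3, 4], [5], [6]].
Step i=5: Q has 5 at row 1, column 3; remove that cell from P, ejecting 4. So w(5) = 4. P is now [[1, 3], [5], [6]].
Step i=4: Q has 4 at row 3, column 1; remove 6 from row 3 of P and reverse-bump: 6 enters row 2 and ejects 5; 5 enters row 1 and ejects 3. So w(4) = 3. P is now [[1, 5], [6]].
Step i=3: Q has 3 at row 1, column 2; remove that cell from P, ejecting 5. So w(3) = 5. P is now [[1], [6]].
Step i=2: Q has 2 at row 2, column 1; remove 6 from row 2 of P and reverse-bump: 6 enters row 1 and ejects 1. So w(2) = 1. P is now [[6]].
Step i=1: Q has 1 at row 1, column 1; remove that cell from P, ejecting 6. So w(1) = 6. P is now [].

So w = 6 1 5 3 4 2.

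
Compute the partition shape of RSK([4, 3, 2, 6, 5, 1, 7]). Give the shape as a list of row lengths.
[3, 2, 1, 1]

RSK row insertion gives P = [[1, 5, 7], [2, 6], [3], [4]], which has shape [3, 2, 1, 1].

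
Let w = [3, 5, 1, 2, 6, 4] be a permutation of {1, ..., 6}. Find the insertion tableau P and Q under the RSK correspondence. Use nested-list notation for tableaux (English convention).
Insert each entry of the permutation into P by Schensted row insertion, recording in Q the position of each new cell.

Insert 3: appended to row 1. P = [[3]].
Insert 5: appended to row 1. P = [[3, 5]].
Insert 1: 1 bumps 3 from row 1; 3 starts row 2. P = [[1, 5], [3]].
Insert 2: 2 bumps 5 from row 1; 5 appends to row 2. P = [[1, 2], [3, 5]].
Insert 6: appended to row 1. P = [[1, 2, 6], [3, 5]].
Insert 4: 4 bumps 6 from row 1; 6 appends to row 2. P = [[1, 2, 4], [3, 5, 6]].

So P = [[1, 2, 4], [3, 5, 6]], Q = [[1, 2, 5], [3, 4, 6]].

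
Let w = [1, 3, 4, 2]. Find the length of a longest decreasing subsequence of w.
2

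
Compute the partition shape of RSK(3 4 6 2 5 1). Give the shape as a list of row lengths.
[3, 2, 1]

Row-insert each entry into an empty tableau.

After inserting 3: P = [[3]].
After inserting 4: P = [[3, 4]].
After inserting 6: P = [[3, 4, 6]].
After inserting 2: P = [[2, 4, 6], [3]].
After inserting 5: P = [[2, 4, 5], [3, 6]].
After inserting 1: P = [[1, 4, 5], [2, 6], [3]].

The final insertion tableau P = [[1, 4, 5], [2, 6], [3]] has shape [3, 2, 1].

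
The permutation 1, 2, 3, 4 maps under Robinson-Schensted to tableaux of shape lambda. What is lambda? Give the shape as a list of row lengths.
[4]

Row-insert each entry into an empty tableau.

After inserting 1: P = [[1]].
After inserting 2: P = [[1, 2]].
After inserting 3: P = [[1, 2, 3]].
After inserting 4: P = [[1, 2, 3, 4]].

The final insertion tableau P = [[1, 2, 3, 4]] has shape [4].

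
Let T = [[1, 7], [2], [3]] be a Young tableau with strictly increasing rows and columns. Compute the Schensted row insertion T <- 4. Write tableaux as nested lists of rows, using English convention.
[[1, 4], [2, 7], [3]]

In row 1, 4 replaces 7 (the leftmost entry greater than 4); 7 is bumped to row 2. 7 is appended to row 2. The new tableau is [[1, 4], [2, 7], [3]].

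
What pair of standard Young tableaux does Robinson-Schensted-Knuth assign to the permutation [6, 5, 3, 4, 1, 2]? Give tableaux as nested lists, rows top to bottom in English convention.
P = [[1, 2], [3, 4], [5], [6]], Q = [[1, 4], [2, 6], [3], [5]]

Insert each entry of the permutation into P by Schensted row insertion, recording in Q the position of each new cell.

Insert 6: appended to row 1. P = [[6]].
Insert 5: 5 bumps 6 from row 1; 6 starts row 2. P = [[5], [6]].
Insert 3: 3 bumps 5 from row 1; 5 bumps 6 from row 2; 6 starts row 3. P = [[3], [5], [6]].
Insert 4: appended to row 1. P = [[3, 4], [5], [6]].
Insert 1: 1 bumps 3 from row 1; 3 bumps 5 from row 2; 5 bumps 6 from row 3; 6 starts row 4. P = [[1, 4], [3], [5], [6]].
Insert 2: 2 bumps 4 from row 1; 4 appends to row 2. P = [[1, 2], [3, 4], [5], [6]].

So P = [[1, 2], [3, 4], [5], [6]], Q = [[1, 4], [2, 6], [3], [5]].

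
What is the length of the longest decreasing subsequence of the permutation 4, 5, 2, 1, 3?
3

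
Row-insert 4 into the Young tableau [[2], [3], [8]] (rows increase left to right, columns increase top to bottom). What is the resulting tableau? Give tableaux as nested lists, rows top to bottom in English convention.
[[2, 4], [3], [8]]

4 is larger than every entry of row 1, so it is appended to row 1. The new tableau is [[2, 4], [3], [8]].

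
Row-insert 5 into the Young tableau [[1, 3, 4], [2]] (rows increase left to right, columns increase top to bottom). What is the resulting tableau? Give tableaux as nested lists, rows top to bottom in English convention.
5 is larger than every entry of row 1, so it is appended to row 1. The new tableau is [[1, 3, 4, 5], [2]].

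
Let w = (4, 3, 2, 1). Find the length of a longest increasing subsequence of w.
1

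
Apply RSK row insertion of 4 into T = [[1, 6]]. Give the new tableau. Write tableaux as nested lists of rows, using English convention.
In row 1, 4 replaces 6 (the leftmost entry greater than 4); 6 is bumped to row 2. 6 starts a new row 2. The new tableau is [[1, 4], [6]].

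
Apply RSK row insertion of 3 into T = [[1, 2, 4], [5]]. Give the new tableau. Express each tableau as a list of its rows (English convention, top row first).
In row 1, 3 replaces 4 (the leftmost entry greater than 3); 4 is bumped to row 2. In row 2, 4 replaces 5 (the leftmost entry greater than 4); 5 is bumped to row 3. 5 starts a new row 3. The new tableau is [[1, 2, 3], [4], [5]].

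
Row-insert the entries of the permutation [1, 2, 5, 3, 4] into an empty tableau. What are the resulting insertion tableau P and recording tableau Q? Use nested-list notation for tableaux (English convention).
Insert each entry of the permutation into P by Schensted row insertion, recording in Q the position of each new cell.

Insert 1: appended to row 1. P = [[1]].
Insert 2: appended to row 1. P = [[1, 2]].
Insert 5: appended to row 1. P = [[1, 2, 5]].
Insert 3: 3 bumps 5 from row 1; 5 starts row 2. P = [[1, 2, 3], [5]].
Insert 4: appended to row 1. P = [[1, 2, 3, 4], [5]].

So P = [[1, 2, 3, 4], [5]], Q = [[1, 2, 3, 5], [4]].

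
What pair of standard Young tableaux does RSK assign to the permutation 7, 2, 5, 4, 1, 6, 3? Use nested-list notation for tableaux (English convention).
Insert each entry of the permutation into P by Schensted row insertion, recording in Q the position of each new cell.

Insert 7: appended to row 1. P = [[7]].
Insert 2: 2 bumps 7 from row 1; 7 starts row 2. P = [[2], [7]].
Insert 5: appended to row 1. P = [[2, 5], [7]].
Insert 4: 4 bumps 5 from row 1; 5 bumps 7 from row 2; 7 starts row 3. P = [[2, 4], [5], [7]].
Insert 1: 1 bumps 2 from row 1; 2 bumps 5 from row 2; 5 bumps 7 from row 3; 7 starts row 4. P = [[1, 4], [2], [5], [7]].
Insert 6: appended to row 1. P = [[1, 4, 6], [2], [5], [7]].
Insert 3: 3 bumps 4 from row 1; 4 appends to row 2. P = [[1, 3, 6], [2, 4], [5], [7]].

So P = [[1, 3, 6], [2, 4], [5], [7]], Q = [[1, 3, 6], [2, 7], [4], [5]].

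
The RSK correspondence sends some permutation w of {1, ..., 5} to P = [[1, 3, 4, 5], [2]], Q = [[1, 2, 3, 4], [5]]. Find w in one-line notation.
2 3 4 5 1

Reverse the RSK construction: for i from n down to 1, find the cell of Q containing i, remove the entry at that cell from P, and reverse-bump it up through P; the value ejected from row 1 is w(i).

Step i=5: Q has 5 at row 2, column 1; remove 2 from row 2 of P and reverse-bump: 2 enters row 1 and ejects 1. So w(5) = 1. P is now [[2, 3, 4, 5]].
Step i=4: Q has 4 at row 1, column 4; remove that cell from P, ejecting 5. So w(4) = 5. P is now [[2, 3, 4]].
Step i=3: Q has 3 at row 1, column 3; remove that cell from P, ejecting 4. So w(3) = 4. P is now [[2, 3]].
Step i=2: Q has 2 at row 1, column 2; remove that cell from P, ejecting 3. So w(2) = 3. P is now [[2]].
Step i=1: Q has 1 at row 1, column 1; remove that cell from P, ejecting 2. So w(1) = 2. P is now [].

So w = 2 3 4 5 1.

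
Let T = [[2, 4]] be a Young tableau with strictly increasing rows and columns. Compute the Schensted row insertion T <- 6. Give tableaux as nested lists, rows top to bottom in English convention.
[[2, 4, 6]]

6 is larger than every entry of row 1, so it is appended to row 1. The new tableau is [[2, 4, 6]].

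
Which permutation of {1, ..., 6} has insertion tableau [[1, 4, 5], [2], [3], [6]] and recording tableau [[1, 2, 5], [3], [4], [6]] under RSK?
3 6 4 2 5 1

Reverse the RSK construction: for i from n down to 1, find the cell of Q containing i, remove the entry at that cell from P, and reverse-bump it up through P; the value ejected from row 1 is w(i).

Step i=6: Q has 6 at row 4, column 1; remove 6 from row 4 of P and reverse-bump: 6 enters row 3 and ejects 3; 3 enters row 2 and ejects 2; 2 enters row 1 and ejects 1. So w(6) = 1. P is now [[2, 4, 5], [3], [6]].
Step i=5: Q has 5 at row 1, column 3; remove that cell from P, ejecting 5. So w(5) = 5. P is now [[2, 4], [3], [6]].
Step i=4: Q has 4 at row 3, column 1; remove 6 from row 3 of P and reverse-bump: 6 enters row 2 and ejects 3; 3 enters row 1 and ejects 2. So w(4) = 2. P is now [[3, 4], [6]].
Step i=3: Q has 3 at row 2, column 1; remove 6 from row 2 of P and reverse-bump: 6 enters row 1 and ejects 4. So w(3) = 4. P is now [[3, 6]].
Step i=2: Q has 2 at row 1, column 2; remove that cell from P, ejecting 6. So w(2) = 6. P is now [[3]].
Step i=1: Q has 1 at row 1, column 1; remove that cell from P, ejecting 3. So w(1) = 3. P is now [].

So w = 3 6 4 2 5 1.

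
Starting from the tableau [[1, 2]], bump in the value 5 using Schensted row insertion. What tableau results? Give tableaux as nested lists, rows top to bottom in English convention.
5 is larger than every entry of row 1, so it is appended to row 1. The new tableau is [[1, 2, 5]].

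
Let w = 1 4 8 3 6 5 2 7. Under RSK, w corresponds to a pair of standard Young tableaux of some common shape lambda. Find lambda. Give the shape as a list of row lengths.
Row-insert each entry into an empty tableau.

After inserting 1: P = [[1]].
After inserting 4: P = [[1, 4]].
After inserting 8: P = [[1, 4, 8]].
After inserting 3: P = [[1, 3, 8], [4]].
After inserting 6: P = [[1, 3, 6], [4, 8]].
After inserting 5: P = [[1, 3, 5], [4, 6], [8]].
After inserting 2: P = [[1, 2, 5], [3, 6], [4], [8]].
After inserting 7: P = [[1, 2, 5, 7], [3, 6], [4], [8]].

The final insertion tableau P = [[1, 2, 5, 7], [3, 6], [4], [8]] has shape [4, 2, 1, 1].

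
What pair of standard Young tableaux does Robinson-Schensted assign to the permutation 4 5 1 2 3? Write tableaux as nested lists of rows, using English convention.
P = [[1, 2, 3], [4, 5]], Q = [[1, 2, 5], [3, 4]]

Insert each entry of the permutation into P by Schensted row insertion, recording in Q the position of each new cell.

Insert 4: appended to row 1. P = [[4]].
Insert 5: appended to row 1. P = [[4, 5]].
Insert 1: 1 bumps 4 from row 1; 4 starts row 2. P = [[1, 5], [4]].
Insert 2: 2 bumps 5 from row 1; 5 appends to row 2. P = [[1, 2], [4, 5]].
Insert 3: appended to row 1. P = [[1, 2, 3], [4, 5]].

So P = [[1, 2, 3], [4, 5]], Q = [[1, 2, 5], [3, 4]].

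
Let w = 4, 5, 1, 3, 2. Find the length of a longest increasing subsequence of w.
2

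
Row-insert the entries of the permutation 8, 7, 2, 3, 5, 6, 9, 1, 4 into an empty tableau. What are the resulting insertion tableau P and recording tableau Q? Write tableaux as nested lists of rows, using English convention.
P = [[1, 3, 4, 6, 9], [2, 5], [7], [8]], Q = [[1, 4, 5, 6, 7], [2, 9], [3], [8]]

Insert each entry of the permutation into P by Schensted row insertion, recording in Q the position of each new cell.

Insert 8: appended to row 1. P = [[8]], Q = [[1]].
Insert 7: 7 bumps 8 from row 1; 8 starts row 2. P = [[7], [8]], Q = [[1], [2]].
Insert 2: 2 bumps 7 from row 1; 7 bumps 8 from row 2; 8 starts row 3. P = [[2], [7], [8]], Q = [[1], [2], [3]].
Insert 3: appended to row 1. P = [[2, 3], [7], [8]], Q = [[1, 4], [2], [3]].
Insert 5: appended to row 1. P = [[2, 3, 5], [7], [8]], Q = [[1, 4, 5], [2], [3]].
Insert 6: appended to row 1. P = [[2, 3, 5, 6], [7], [8]], Q = [[1, 4, 5, 6], [2], [3]].
Insert 9: appended to row 1. P = [[2, 3, 5, 6, 9], [7], [8]], Q = [[1, 4, 5, 6, 7], [2], [3]].
Insert 1: 1 bumps 2 from row 1; 2 bumps 7 from row 2; 7 bumps 8 from row 3; 8 starts row 4. P = [[1, 3, 5, 6, 9], [2], [7], [8]], Q = [[1, 4, 5, 6, 7], [2], [3], [8]].
Insert 4: 4 bumps 5 from row 1; 5 appends to row 2. P = [[1, 3, 4, 6, 9], [2, 5], [7], [8]], Q = [[1, 4, 5, 6, 7], [2, 9], [3], [8]].

So P = [[1, 3, 4, 6, 9], [2, 5], [7], [8]], Q = [[1, 4, 5, 6, 7], [2, 9], [3], [8]].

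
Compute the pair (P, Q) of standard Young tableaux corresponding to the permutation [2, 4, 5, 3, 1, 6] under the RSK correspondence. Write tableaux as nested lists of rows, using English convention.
P = [[1, 3, 5, 6], [2], [4]], Q = [[1, 2, 3, 6], [4], [5]]

Insert each entry of the permutation into P by Schensted row insertion, recording in Q the position of each new cell.

Insert 2: appended to row 1. P = [[2]].
Insert 4: appended to row 1. P = [[2, 4]].
Insert 5: appended to row 1. P = [[2, 4, 5]].
Insert 3: 3 bumps 4 from row 1; 4 starts row 2. P = [[2, 3, 5], [4]].
Insert 1: 1 bumps 2 from row 1; 2 bumps 4 from row 2; 4 starts row 3. P = [[1, 3, 5], [2], [4]].
Insert 6: appended to row 1. P = [[1, 3, 5, 6], [2], [4]].

So P = [[1, 3, 5, 6], [2], [4]], Q = [[1, 2, 3, 6], [4], [5]].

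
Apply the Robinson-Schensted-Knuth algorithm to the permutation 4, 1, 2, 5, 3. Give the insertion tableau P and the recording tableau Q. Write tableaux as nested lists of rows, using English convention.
P = [[1, 2, 3], [4, 5]], Q = [[1, 3, 4], [2, 5]]

Insert each entry of the permutation into P by Schensted row insertion, recording in Q the position of each new cell.

Insert 4: appended to row 1. P = [[4]].
Insert 1: 1 bumps 4 from row 1; 4 starts row 2. P = [[1], [4]].
Insert 2: appended to row 1. P = [[1, 2], [4]].
Insert 5: appended to row 1. P = [[1, 2, 5], [4]].
Insert 3: 3 bumps 5 from row 1; 5 appends to row 2. P = [[1, 2, 3], [4, 5]].

So P = [[1, 2, 3], [4, 5]], Q = [[1, 3, 4], [2, 5]].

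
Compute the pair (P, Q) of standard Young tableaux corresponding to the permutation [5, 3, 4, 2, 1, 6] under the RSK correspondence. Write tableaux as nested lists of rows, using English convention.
Insert each entry of the permutation into P by Schensted row insertion, recording in Q the position of each new cell.

Insert 5: appended to row 1. P = [[5]], Q = [[1]].
Insert 3: 3 bumps 5 from row 1; 5 starts row 2. P = [[3], [5]], Q = [[1], [2]].
Insert 4: appended to row 1. P = [[3, 4], [5]], Q = [[1, 3], [2]].
Insert 2: 2 bumps 3 from row 1; 3 bumps 5 from row 2; 5 starts row 3. P = [[2, 4], [3], [5]], Q = [[1, 3], [2], [4]].
Insert 1: 1 bumps 2 from row 1; 2 bumps 3 from row 2; 3 bumps 5 from row 3; 5 starts row 4. P = [[1, 4], [2], [3], [5]], Q = [[1, 3], [2], [4], [5]].
Insert 6: appended to row 1. P = [[1, 4, 6], [2], [3], [5]], Q = [[1, 3, 6], [2], [4], [5]].

So P = [[1, 4, 6], [2], [3], [5]], Q = [[1, 3, 6], [2], [4], [5]].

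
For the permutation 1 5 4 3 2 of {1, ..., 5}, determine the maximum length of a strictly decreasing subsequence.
4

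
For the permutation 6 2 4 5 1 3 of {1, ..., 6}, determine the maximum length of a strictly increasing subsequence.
3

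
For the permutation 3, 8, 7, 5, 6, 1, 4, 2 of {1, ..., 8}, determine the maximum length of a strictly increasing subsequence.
3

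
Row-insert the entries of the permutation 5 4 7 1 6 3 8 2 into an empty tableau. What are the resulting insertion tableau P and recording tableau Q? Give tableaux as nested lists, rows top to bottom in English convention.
Insert each entry of the permutation into P by Schensted row insertion, recording in Q the position of each new cell.

After inserting 5: P = [[5]].
After inserting 4: P = [[4], [5]].
After inserting 7: P = [[4, 7], [5]].
After inserting 1: P = [[1, 7], [4], [5]].
After inserting 6: P = [[1, 6], [4, 7], [5]].
After inserting 3: P = [[1, 3], [4, 6], [5, 7]].
After inserting 8: P = [[1, 3, 8], [4, 6], [5, 7]].
After inserting 2: P = [[1, 2, 8], [3, 6], [4, 7], [5]].

So P = [[1, 2, 8], [3, 6], [4, 7], [5]], Q = [[1, 3, 7], [2, 5], [4, 6], [8]].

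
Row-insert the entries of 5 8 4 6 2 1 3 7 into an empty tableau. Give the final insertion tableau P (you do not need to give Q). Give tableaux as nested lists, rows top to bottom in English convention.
Insert 5: appended to row 1. P = [[5]].
Insert 8: appended to row 1. P = [[5, 8]].
Insert 4: 4 bumps 5 from row 1; 5 starts row 2. P = [[4, 8], [5]].
Insert 6: 6 bumps 8 from row 1; 8 appends to row 2. P = [[4, 6], [5, 8]].
Insert 2: 2 bumps 4 from row 1; 4 bumps 5 from row 2; 5 starts row 3. P = [[2, 6], [4, 8], [5]].
Insert 1: 1 bumps 2 from row 1; 2 bumps 4 from row 2; 4 bumps 5 from row 3; 5 starts row 4. P = [[1, 6], [2, 8], [4], [5]].
Insert 3: 3 bumps 6 from row 1; 6 bumps 8 from row 2; 8 appends to row 3. P = [[1, 3], [2, 6], [4, 8], [5]].
Insert 7: appended to row 1. P = [[1, 3, 7], [2, 6], [4, 8], [5]].

So P = [[1, 3, 7], [2, 6], [4, 8], [5]].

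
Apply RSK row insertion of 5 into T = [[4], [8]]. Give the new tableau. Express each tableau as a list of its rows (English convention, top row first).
[[4, 5], [8]]

5 is larger than every entry of row 1, so it is appended to row 1. The new tableau is [[4, 5], [8]].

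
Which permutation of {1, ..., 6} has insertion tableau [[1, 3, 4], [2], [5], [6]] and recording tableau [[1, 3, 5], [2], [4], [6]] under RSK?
6 2 5 3 4 1

Reverse the RSK construction: for i from n down to 1, find the cell of Q containing i, remove the entry at that cell from P, and reverse-bump it up through P; the value ejected from row 1 is w(i).

Step i=6: Q has 6 at row 4, column 1; remove 6 from row 4 of P and reverse-bump: 6 enters row 3 and ejects 5; 5 enters row 2 and ejects 2; 2 enters row 1 and ejects 1. So w(6) = 1. P is now [[2, 3, 4], [5], [6]].
Step i=5: Q has 5 at row 1, column 3; remove that cell from P, ejecting 4. So w(5) = 4. P is now [[2, 3], [5], [6]].
Step i=4: Q has 4 at row 3, column 1; remove 6 from row 3 of P and reverse-bump: 6 enters row 2 and ejects 5; 5 enters row 1 and ejects 3. So w(4) = 3. P is now [[2, 5], [6]].
Step i=3: Q has 3 at row 1, column 2; remove that cell from P, ejecting 5. So w(3) = 5. P is now [[2], [6]].
Step i=2: Q has 2 at row 2, column 1; remove 6 from row 2 of P and reverse-bump: 6 enters row 1 and ejects 2. So w(2) = 2. P is now [[6]].
Step i=1: Q has 1 at row 1, column 1; remove that cell from P, ejecting 6. So w(1) = 6. P is now [].

So w = 6 2 5 3 4 1.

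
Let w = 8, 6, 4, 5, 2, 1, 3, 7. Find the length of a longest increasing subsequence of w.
3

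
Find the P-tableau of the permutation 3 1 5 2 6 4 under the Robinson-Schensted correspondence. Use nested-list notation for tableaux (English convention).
P = [[1, 2, 4], [3, 5, 6]]

Insert 3: appended to row 1. P = [[3]].
Insert 1: 1 bumps 3 from row 1; 3 starts row 2. P = [[1], [3]].
Insert 5: appended to row 1. P = [[1, 5], [3]].
Insert 2: 2 bumps 5 from row 1; 5 appends to row 2. P = [[1, 2], [3, 5]].
Insert 6: appended to row 1. P = [[1, 2, 6], [3, 5]].
Insert 4: 4 bumps 6 from row 1; 6 appends to row 2. P = [[1, 2, 4], [3, 5, 6]].

So P = [[1, 2, 4], [3, 5, 6]].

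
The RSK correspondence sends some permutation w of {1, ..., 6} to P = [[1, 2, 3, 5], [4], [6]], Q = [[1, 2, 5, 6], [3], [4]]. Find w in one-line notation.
1 6 4 2 3 5

Reverse the RSK construction: for i from n down to 1, find the cell of Q containing i, remove the entry at that cell from P, and reverse-bump it up through P; the value ejected from row 1 is w(i).

Step i=6: Q has 6 at row 1, column 4; remove that cell from P, ejecting 5. So w(6) = 5. P is now [[1, 2, 3], [4], [6]].
Step i=5: Q has 5 at row 1, column 3; remove that cell from P, ejecting 3. So w(5) = 3. P is now [[1, 2], [4], [6]].
Step i=4: Q has 4 at row 3, column 1; remove 6 from row 3 of P and reverse-bump: 6 enters row 2 and ejects 4; 4 enters row 1 and ejects 2. So w(4) = 2. P is now [[1, 4], [6]].
Step i=3: Q has 3 at row 2, column 1; remove 6 from row 2 of P and reverse-bump: 6 enters row 1 and ejects 4. So w(3) = 4. P is now [[1, 6]].
Step i=2: Q has 2 at row 1, column 2; remove that cell from P, ejecting 6. So w(2) = 6. P is now [[1]].
Step i=1: Q has 1 at row 1, column 1; remove that cell from P, ejecting 1. So w(1) = 1. P is now [].

So w = 1 6 4 2 3 5.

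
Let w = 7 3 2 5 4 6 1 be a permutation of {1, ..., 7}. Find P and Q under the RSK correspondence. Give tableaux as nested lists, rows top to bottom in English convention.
P = [[1, 4, 6], [2, 5], [3], [7]], Q = [[1, 4, 6], [2, 5], [3], [7]]

Insert each entry of the permutation into P by Schensted row insertion, recording in Q the position of each new cell.

Insert 7: appended to row 1. P = [[7]].
Insert 3: 3 bumps 7 from row 1; 7 starts row 2. P = [[3], [7]].
Insert 2: 2 bumps 3 from row 1; 3 bumps 7 from row 2; 7 starts row 3. P = [[2], [3], [7]].
Insert 5: appended to row 1. P = [[2, 5], [3], [7]].
Insert 4: 4 bumps 5 from row 1; 5 appends to row 2. P = [[2, 4], [3, 5], [7]].
Insert 6: appended to row 1. P = [[2, 4, 6], [3, 5], [7]].
Insert 1: 1 bumps 2 from row 1; 2 bumps 3 from row 2; 3 bumps 7 from row 3; 7 starts row 4. P = [[1, 4, 6], [2, 5], [3], [7]].

So P = [[1, 4, 6], [2, 5], [3], [7]], Q = [[1, 4, 6], [2, 5], [3], [7]].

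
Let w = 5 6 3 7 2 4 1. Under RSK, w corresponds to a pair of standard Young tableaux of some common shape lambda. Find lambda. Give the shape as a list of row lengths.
[3, 2, 1, 1]

Row-insert each entry into an empty tableau.

After inserting 5: P = [[5]].
After inserting 6: P = [[5, 6]].
After inserting 3: P = [[3, 6], [5]].
After inserting 7: P = [[3, 6, 7], [5]].
After inserting 2: P = [[2, 6, 7], [3], [5]].
After inserting 4: P = [[2, 4, 7], [3, 6], [5]].
After inserting 1: P = [[1, 4, 7], [2, 6], [3], [5]].

The final insertion tableau P = [[1, 4, 7], [2, 6], [3], [5]] has shape [3, 2, 1, 1].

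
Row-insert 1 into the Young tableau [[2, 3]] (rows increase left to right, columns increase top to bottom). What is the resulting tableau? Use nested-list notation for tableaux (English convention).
[[1, 3], [2]]

In row 1, 1 replaces 2 (the leftmost entry greater than 1); 2 is bumped to row 2. 2 starts a new row 2. The new tableau is [[1, 3], [2]].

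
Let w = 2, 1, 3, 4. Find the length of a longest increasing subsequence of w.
3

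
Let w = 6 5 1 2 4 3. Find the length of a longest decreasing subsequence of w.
4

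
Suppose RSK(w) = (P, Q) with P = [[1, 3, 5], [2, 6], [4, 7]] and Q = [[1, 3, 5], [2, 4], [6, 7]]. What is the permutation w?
4 2 7 3 6 1 5

Reverse RSK: for i = n, n-1, ..., 1, locate i in Q, remove the corresponding corner cell from P, and reverse-bump its entry up through P; the value ejected from row 1 is w(i).

So w = 4 2 7 3 6 1 5.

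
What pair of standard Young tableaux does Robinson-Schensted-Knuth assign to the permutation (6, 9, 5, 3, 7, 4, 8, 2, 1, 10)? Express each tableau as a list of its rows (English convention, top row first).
Insert each entry of the permutation into P by Schensted row insertion, recording in Q the position of each new cell.

Insert 6: appended to row 1. P = [[6]], Q = [[1]].
Insert 9: appended to row 1. P = [[6, 9]], Q = [[1, 2]].
Insert 5: 5 bumps 6 from row 1; 6 starts row 2. P = [[5, 9], [6]], Q = [[1, 2], [3]].
Insert 3: 3 bumps 5 from row 1; 5 bumps 6 from row 2; 6 starts row 3. P = [[3, 9], [5], [6]], Q = [[1, 2], [3], [4]].
Insert 7: 7 bumps 9 from row 1; 9 appends to row 2. P = [[3, 7], [5, 9], [6]], Q = [[1, 2], [3, 5], [4]].
Insert 4: 4 bumps 7 from row 1; 7 bumps 9 from row 2; 9 appends to row 3. P = [[3, 4], [5, 7], [6, 9]], Q = [[1, 2], [3, 5], [4, 6]].
Insert 8: appended to row 1. P = [[3, 4, 8], [5, 7], [6, 9]], Q = [[1, 2, 7], [3, 5], [4, 6]].
Insert 2: 2 bumps 3 from row 1; 3 bumps 5 from row 2; 5 bumps 6 from row 3; 6 starts row 4. P = [[2, 4, 8], [3, 7], [5, 9], [6]], Q = [[1, 2, 7], [3, 5], [4, 6], [8]].
Insert 1: 1 bumps 2 from row 1; 2 bumps 3 from row 2; 3 bumps 5 from row 3; 5 bumps 6 from row 4; 6 starts row 5. P = [[1, 4, 8], [2, 7], [3, 9], [5], [6]], Q = [[1, 2, 7], [3, 5], [4, 6], [8], [9]].
Insert 10: appended to row 1. P = [[1, 4, 8, 10], [2, 7], [3, 9], [5], [6]], Q = [[1, 2, 7, 10], [3, 5], [4, 6], [8], [9]].

So P = [[1, 4, 8, 10], [2, 7], [3, 9], [5], [6]], Q = [[1, 2, 7, 10], [3, 5], [4, 6], [8], [9]].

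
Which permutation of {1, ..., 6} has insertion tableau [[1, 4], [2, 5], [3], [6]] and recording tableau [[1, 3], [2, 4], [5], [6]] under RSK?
3 2 6 5 4 1

Reverse the RSK construction: for i from n down to 1, find the cell of Q containing i, remove the entry at that cell from P, and reverse-bump it up through P; the value ejected from row 1 is w(i).

Step i=6: Q has 6 at row 4, column 1; remove 6 from row 4 of P and reverse-bump: 6 enters row 3 and ejects 3; 3 enters row 2 and ejects 2; 2 enters row 1 and ejects 1. So w(6) = 1. P is now [[2, 4], [3, 5], [6]].
Step i=5: Q has 5 at row 3, column 1; remove 6 from row 3 of P and reverse-bump: 6 enters row 2 and ejects 5; 5 enters row 1 and ejects 4. So w(5) = 4. P is now [[2, 5], [3, 6]].
Step i=4: Q has 4 at row 2, column 2; remove 6 from row 2 of P and reverse-bump: 6 enters row 1 and ejects 5. So w(4) = 5. P is now [[2, 6], [3]].
Step i=3: Q has 3 at row 1, column 2; remove that cell from P, ejecting 6. So w(3) = 6. P is now [[2], [3]].
Step i=2: Q has 2 at row 2, column 1; remove 3 from row 2 of P and reverse-bump: 3 enters row 1 and ejects 2. So w(2) = 2. P is now [[3]].
Step i=1: Q has 1 at row 1, column 1; remove that cell from P, ejecting 3. So w(1) = 3. P is now [].

So w = 3 2 6 5 4 1.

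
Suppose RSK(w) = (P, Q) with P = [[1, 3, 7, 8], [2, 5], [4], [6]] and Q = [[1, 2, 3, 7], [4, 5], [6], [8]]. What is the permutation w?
4 6 7 2 5 3 8 1

Reverse the RSK construction: for i from n down to 1, find the cell of Q containing i, remove the entry at that cell from P, and reverse-bump it up through P; the value ejected from row 1 is w(i).

Step i=8: Q has 8 at row 4, column 1; remove 6 from row 4 of P and reverse-bump: 6 enters row 3 and ejects 4; 4 enters row 2 and ejects 2; 2 enters row 1 and ejects 1. So w(8) = 1. P is now [[2, 3, 7, 8], [4, 5], [6]].
Step i=7: Q has 7 at row 1, column 4; remove that cell from P, ejecting 8. So w(7) = 8. P is now [[2, 3, 7], [4, 5], [6]].
Step i=6: Q has 6 at row 3, column 1; remove 6 from row 3 of P and reverse-bump: 6 enters row 2 and ejects 5; 5 enters row 1 and ejects 3. So w(6) = 3. P is now [[2, 5, 7], [4, 6]].
Step i=5: Q has 5 at row 2, column 2; remove 6 from row 2 of P and reverse-bump: 6 enters row 1 and ejects 5. So w(5) = 5. P is now [[2, 6, 7], [4]].
Step i=4: Q has 4 at row 2, column 1; remove 4 from row 2 of P and reverse-bump: 4 enters row 1 and ejects 2. So w(4) = 2. P is now [[4, 6, 7]].
Step i=3: Q has 3 at row 1, column 3; remove that cell from P, ejecting 7. So w(3) = 7. P is now [[4, 6]].
Step i=2: Q has 2 at row 1, column 2; remove that cell from P, ejecting 6. So w(2) = 6. P is now [[4]].
Step i=1: Q has 1 at row 1, column 1; remove that cell from P, ejecting 4. So w(1) = 4. P is now [].

So w = 4 6 7 2 5 3 8 1.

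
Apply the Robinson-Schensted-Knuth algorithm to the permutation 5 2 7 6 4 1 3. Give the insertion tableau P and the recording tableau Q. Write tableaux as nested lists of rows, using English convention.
P = [[1, 3], [2, 4], [5, 6], [7]], Q = [[1, 3], [2, 4], [5, 7], [6]]

Insert each entry of the permutation into P by Schensted row insertion, recording in Q the position of each new cell.

Insert 5: appended to row 1. P = [[5]], Q = [[1]].
Insert 2: 2 bumps 5 from row 1; 5 starts row 2. P = [[2], [5]], Q = [[1], [2]].
Insert 7: appended to row 1. P = [[2, 7], [5]], Q = [[1, 3], [2]].
Insert 6: 6 bumps 7 from row 1; 7 appends to row 2. P = [[2, 6], [5, 7]], Q = [[1, 3], [2, 4]].
Insert 4: 4 bumps 6 from row 1; 6 bumps 7 from row 2; 7 starts row 3. P = [[2, 4], [5, 6], [7]], Q = [[1, 3], [2, 4], [5]].
Insert 1: 1 bumps 2 from row 1; 2 bumps 5 from row 2; 5 bumps 7 from row 3; 7 starts row 4. P = [[1, 4], [2, 6], [5], [7]], Q = [[1, 3], [2, 4], [5], [6]].
Insert 3: 3 bumps 4 from row 1; 4 bumps 6 from row 2; 6 appends to row 3. P = [[1, 3], [2, 4], [5, 6], [7]], Q = [[1, 3], [2, 4], [5, 7], [6]].

So P = [[1, 3], [2, 4], [5, 6], [7]], Q = [[1, 3], [2, 4], [5, 7], [6]].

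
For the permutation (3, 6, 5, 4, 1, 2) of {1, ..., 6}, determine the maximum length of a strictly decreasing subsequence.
4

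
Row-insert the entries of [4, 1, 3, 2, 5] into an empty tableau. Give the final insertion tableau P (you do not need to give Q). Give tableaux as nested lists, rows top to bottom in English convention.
Insert 4: appended to row 1. P = [[4]].
Insert 1: 1 bumps 4 from row 1; 4 starts row 2. P = [[1], [4]].
Insert 3: appended to row 1. P = [[1, 3], [4]].
Insert 2: 2 bumps 3 from row 1; 3 bumps 4 from row 2; 4 starts row 3. P = [[1, 2], [3], [4]].
Insert 5: appended to row 1. P = [[1, 2, 5], [3], [4]].

So P = [[1, 2, 5], [3], [4]].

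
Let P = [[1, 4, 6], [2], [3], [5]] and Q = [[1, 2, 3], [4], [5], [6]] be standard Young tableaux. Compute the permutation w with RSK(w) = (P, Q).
3 5 6 4 2 1

Reverse RSK: for i = n, n-1, ..., 1, locate i in Q, remove the corresponding corner cell from P, and reverse-bump its entry up through P; the value ejected from row 1 is w(i).

So w = 3 5 6 4 2 1.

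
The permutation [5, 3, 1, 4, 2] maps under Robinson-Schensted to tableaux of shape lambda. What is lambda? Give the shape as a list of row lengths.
[2, 2, 1]

Row-insert each entry into an empty tableau.

After inserting 5: P = [[5]].
After inserting 3: P = [[3], [5]].
After inserting 1: P = [[1], [3], [5]].
After inserting 4: P = [[1, 4], [3], [5]].
After inserting 2: P = [[1, 2], [3, 4], [5]].

The final insertion tableau P = [[1, 2], [3, 4], [5]] has shape [2, 2, 1].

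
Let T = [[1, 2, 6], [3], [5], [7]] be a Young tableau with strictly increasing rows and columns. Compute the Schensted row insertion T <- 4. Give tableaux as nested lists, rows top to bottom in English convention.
[[1, 2, 4], [3, 6], [5], [7]]

In row 1, 4 replaces 6 (the leftmost entry greater than 4); 6 is bumped to row 2. 6 is appended to row 2. The new tableau is [[1, 2, 4], [3, 6], [5], [7]].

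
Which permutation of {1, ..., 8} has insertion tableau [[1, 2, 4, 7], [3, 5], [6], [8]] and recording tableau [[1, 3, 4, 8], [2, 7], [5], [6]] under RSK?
Reverse the RSK construction: for i from n down to 1, find the cell of Q containing i, remove the entry at that cell from P, and reverse-bump it up through P; the value ejected from row 1 is w(i).

Step i=8: Q has 8 at row 1, column 4; remove that cell from P, ejecting 7. So w(8) = 7. P is now [[1, 2, 4], [3, 5], [6], [8]].
Step i=7: Q has 7 at row 2, column 2; remove 5 from row 2 of P and reverse-bump: 5 enters row 1 and ejects 4. So w(7) = 4. P is now [[1, 2, 5], [3], [6], [8]].
Step i=6: Q has 6 at row 4, column 1; remove 8 from row 4 of P and reverse-bump: 8 enters row 3 and ejects 6; 6 enters row 2 and ejects 3; 3 enters row 1 and ejects 2. So w(6) = 2. P is now [[1, 3, 5], [6], [8]].
Step i=5: Q has 5 at row 3, column 1; remove 8 from row 3 of P and reverse-bump: 8 enters row 2 and ejects 6; 6 enters row 1 and ejects 5. So w(5) = 5. P is now [[1, 3, 6], [8]].
Step i=4: Q has 4 at row 1, column 3; remove that cell from P, ejecting 6. So w(4) = 6. P is now [[1, 3], [8]].
Step i=3: Q has 3 at row 1, column 2; remove that cell from P, ejecting 3. So w(3) = 3. P is now [[1], [8]].
Step i=2: Q has 2 at row 2, column 1; remove 8 from row 2 of P and reverse-bump: 8 enters row 1 and ejects 1. So w(2) = 1. P is now [[8]].
Step i=1: Q has 1 at row 1, column 1; remove that cell from P, ejecting 8. So w(1) = 8. P is now [].

So w = 8 1 3 6 5 2 4 7.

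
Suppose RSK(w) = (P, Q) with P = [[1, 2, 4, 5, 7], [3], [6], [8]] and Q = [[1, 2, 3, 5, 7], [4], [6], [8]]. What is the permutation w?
1 3 8 4 6 5 7 2

Reverse the RSK construction: for i from n down to 1, find the cell of Q containing i, remove the entry at that cell from P, and reverse-bump it up through P; the value ejected from row 1 is w(i).

Step i=8: Q has 8 at row 4, column 1; remove 8 from row 4 of P and reverse-bump: 8 enters row 3 and ejects 6; 6 enters row 2 and ejects 3; 3 enters row 1 and ejects 2. So w(8) = 2. P is now [[1, 3, 4, 5, 7], [6], [8]].
Step i=7: Q has 7 at row 1, column 5; remove that cell from P, ejecting 7. So w(7) = 7. P is now [[1, 3, 4, 5], [6], [8]].
Step i=6: Q has 6 at row 3, column 1; remove 8 from row 3 of P and reverse-bump: 8 enters row 2 and ejects 6; 6 enters row 1 and ejects 5. So w(6) = 5. P is now [[1, 3, 4, 6], [8]].
Step i=5: Q has 5 at row 1, column 4; remove that cell from P, ejecting 6. So w(5) = 6. P is now [[1, 3, 4], [8]].
Step i=4: Q has 4 at row 2, column 1; remove 8 from row 2 of P and reverse-bump: 8 enters row 1 and ejects 4. So w(4) = 4. P is now [[1, 3, 8]].
Step i=3: Q has 3 at row 1, column 3; remove that cell from P, ejecting 8. So w(3) = 8. P is now [[1, 3]].
Step i=2: Q has 2 at row 1, column 2; remove that cell from P, ejecting 3. So w(2) = 3. P is now [[1]].
Step i=1: Q has 1 at row 1, column 1; remove that cell from P, ejecting 1. So w(1) = 1. P is now [].

So w = 1 3 8 4 6 5 7 2.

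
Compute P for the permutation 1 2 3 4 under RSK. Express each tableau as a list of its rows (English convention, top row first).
Insert 1: appended to row 1. P = [[1]].
Insert 2: appended to row 1. P = [[1, 2]].
Insert 3: appended to row 1. P = [[1, 2, 3]].
Insert 4: appended to row 1. P = [[1, 2, 3, 4]].

So P = [[1, 2, 3, 4]].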